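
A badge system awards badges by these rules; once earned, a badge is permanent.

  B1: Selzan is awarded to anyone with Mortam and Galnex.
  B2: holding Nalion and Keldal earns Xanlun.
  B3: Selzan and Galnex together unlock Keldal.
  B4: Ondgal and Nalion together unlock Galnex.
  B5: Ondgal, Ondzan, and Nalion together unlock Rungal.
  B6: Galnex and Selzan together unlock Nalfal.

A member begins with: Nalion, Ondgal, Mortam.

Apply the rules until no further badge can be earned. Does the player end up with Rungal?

Rungal would need Ondgal, Ondzan, and Nalion (B5), but Ondzan is never earned.

No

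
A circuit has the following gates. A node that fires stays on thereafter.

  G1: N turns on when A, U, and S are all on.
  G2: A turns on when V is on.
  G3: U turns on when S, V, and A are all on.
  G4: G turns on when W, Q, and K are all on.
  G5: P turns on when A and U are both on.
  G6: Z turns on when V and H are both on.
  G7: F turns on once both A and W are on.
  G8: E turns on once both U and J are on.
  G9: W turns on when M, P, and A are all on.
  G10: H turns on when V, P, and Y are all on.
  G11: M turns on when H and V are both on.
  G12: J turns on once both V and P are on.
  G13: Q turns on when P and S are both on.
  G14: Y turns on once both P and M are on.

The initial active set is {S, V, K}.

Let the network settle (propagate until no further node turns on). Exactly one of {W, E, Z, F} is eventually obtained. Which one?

E

V is on, so A turns on (G2).
G3: S, V, and A on → U on.
A and U are on, so P turns on (G5).
G12: V and P on → J on.
G8: U and J on → E on.
F would need A and W (G7), but W never turns on. Z would need V and H (G6), but H never turns on. W would need M, P, and A (G9), but M never turns on.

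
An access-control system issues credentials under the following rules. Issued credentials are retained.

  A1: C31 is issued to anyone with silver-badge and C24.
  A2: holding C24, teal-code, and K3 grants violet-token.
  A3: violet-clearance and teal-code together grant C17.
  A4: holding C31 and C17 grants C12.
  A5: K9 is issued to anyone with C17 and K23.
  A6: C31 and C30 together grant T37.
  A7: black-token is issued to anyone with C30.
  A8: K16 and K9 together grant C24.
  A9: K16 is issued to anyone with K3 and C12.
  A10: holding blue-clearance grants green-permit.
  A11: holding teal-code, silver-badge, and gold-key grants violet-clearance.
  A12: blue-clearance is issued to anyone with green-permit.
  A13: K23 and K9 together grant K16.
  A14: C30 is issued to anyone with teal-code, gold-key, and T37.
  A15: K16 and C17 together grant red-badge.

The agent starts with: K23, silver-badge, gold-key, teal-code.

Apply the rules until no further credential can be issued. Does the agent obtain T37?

No

T37 would need C31 and C30 (A6), but C30 is never granted.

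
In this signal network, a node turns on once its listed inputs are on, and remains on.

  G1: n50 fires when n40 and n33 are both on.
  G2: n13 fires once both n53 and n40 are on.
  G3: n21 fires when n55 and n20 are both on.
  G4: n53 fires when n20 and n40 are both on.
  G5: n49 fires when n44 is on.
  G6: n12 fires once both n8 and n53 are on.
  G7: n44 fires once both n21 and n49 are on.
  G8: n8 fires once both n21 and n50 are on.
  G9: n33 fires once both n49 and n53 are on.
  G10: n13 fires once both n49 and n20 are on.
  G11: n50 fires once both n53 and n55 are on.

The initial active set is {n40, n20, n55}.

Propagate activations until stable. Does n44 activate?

n44 would need n21 and n49 (G7), but n49 never turns on.

No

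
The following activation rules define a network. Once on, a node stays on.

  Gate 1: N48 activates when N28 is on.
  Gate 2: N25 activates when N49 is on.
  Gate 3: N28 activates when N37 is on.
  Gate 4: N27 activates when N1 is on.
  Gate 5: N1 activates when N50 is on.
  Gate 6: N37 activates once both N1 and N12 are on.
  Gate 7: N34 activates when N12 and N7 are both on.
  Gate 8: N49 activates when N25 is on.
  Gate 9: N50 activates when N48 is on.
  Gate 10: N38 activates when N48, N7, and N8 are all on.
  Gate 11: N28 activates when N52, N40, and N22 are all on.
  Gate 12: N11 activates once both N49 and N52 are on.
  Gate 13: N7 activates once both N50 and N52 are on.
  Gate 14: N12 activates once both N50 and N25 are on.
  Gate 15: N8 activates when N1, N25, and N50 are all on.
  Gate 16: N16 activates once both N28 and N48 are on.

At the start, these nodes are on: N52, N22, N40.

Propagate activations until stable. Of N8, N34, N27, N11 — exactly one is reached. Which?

N52, N40, and N22 are on, so N28 activates (Gate 11).
N28 is on, so N48 activates (Gate 1).
Gate 9: N48 on → N50 on.
Gate 5: N50 on → N1 on.
N1 is on, so N27 activates (Gate 4).
N34 would need N12 and N7 (Gate 7), but N12 never turns on. N8 would need N1, N25, and N50 (Gate 15), but N25 never turns on. N11 would need N49 and N52 (Gate 12), but N49 never turns on.

N27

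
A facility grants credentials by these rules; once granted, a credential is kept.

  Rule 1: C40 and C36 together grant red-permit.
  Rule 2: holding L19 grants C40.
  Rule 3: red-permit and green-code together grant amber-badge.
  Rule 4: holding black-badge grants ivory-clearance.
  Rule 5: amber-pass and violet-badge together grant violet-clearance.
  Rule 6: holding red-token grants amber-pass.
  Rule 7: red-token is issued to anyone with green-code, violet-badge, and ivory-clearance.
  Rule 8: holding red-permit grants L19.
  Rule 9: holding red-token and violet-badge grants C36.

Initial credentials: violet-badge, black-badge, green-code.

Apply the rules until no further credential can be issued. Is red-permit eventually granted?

red-permit would need C40 and C36 (Rule 1), but C40 is never granted.

No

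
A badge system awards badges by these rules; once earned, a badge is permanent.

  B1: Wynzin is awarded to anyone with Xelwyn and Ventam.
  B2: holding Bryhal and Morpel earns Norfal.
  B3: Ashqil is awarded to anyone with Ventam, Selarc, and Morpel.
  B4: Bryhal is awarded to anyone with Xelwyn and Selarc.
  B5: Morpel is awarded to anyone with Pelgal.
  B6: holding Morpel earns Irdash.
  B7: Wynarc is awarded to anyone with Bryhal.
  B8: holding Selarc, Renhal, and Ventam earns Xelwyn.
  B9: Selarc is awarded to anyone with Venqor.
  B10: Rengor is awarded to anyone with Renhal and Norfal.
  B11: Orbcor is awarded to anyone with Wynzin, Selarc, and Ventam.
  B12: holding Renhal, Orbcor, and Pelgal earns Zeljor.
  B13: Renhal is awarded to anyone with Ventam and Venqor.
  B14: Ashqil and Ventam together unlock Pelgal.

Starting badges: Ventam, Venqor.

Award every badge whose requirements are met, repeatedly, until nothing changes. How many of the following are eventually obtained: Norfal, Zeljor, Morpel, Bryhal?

1

With Ventam and Venqor, Renhal is earned (B13).
With Venqor, Selarc is earned (B9).
With Selarc, Renhal, and Ventam, Xelwyn is earned (B8).
With Xelwyn and Selarc, Bryhal is earned (B4).
Norfal would need Bryhal and Morpel (B2), but Morpel is never earned.
Zeljor would need Renhal, Orbcor, and Pelgal (B12), but Pelgal is never earned.
Morpel would need Pelgal (B5), but Pelgal is never earned.
Bryhal: reached.
Reached: Bryhal — 1 of the 4.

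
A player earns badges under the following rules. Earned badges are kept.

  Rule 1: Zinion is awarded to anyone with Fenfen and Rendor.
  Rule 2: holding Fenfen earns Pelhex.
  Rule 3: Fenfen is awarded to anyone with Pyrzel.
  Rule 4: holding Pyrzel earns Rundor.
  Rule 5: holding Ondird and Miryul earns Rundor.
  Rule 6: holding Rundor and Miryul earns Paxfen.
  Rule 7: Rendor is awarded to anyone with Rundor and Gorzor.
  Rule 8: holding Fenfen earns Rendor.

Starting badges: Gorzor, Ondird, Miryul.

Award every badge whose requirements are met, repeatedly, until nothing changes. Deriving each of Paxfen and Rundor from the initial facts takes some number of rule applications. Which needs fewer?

Rundor: With Ondird and Miryul, Rundor is earned (Rule 5). [1 rule application]
Paxfen: With Ondird and Miryul, Rundor is earned (Rule 5). With Rundor and Miryul, Paxfen is earned (Rule 6). [2 rule applications]
Rundor needs fewer.

Rundor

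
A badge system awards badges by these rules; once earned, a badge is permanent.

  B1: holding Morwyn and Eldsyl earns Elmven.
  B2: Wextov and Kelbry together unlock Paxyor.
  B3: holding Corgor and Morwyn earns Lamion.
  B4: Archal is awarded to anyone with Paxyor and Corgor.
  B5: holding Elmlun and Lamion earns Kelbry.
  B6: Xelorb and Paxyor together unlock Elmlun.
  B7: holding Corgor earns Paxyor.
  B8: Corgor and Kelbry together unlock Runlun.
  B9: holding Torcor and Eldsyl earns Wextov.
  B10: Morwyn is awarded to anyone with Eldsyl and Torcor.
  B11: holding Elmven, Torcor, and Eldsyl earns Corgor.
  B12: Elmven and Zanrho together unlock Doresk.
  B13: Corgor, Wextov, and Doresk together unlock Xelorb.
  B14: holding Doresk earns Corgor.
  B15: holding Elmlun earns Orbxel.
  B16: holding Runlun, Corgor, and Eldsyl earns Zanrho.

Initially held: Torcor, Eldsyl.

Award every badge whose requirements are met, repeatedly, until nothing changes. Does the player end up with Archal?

Yes

With Eldsyl and Torcor, Morwyn is earned (B10).
With Morwyn and Eldsyl, Elmven is earned (B1).
With Elmven, Torcor, and Eldsyl, Corgor is earned (B11).
With Corgor, Paxyor is earned (B7).
With Paxyor and Corgor, Archal is earned (B4).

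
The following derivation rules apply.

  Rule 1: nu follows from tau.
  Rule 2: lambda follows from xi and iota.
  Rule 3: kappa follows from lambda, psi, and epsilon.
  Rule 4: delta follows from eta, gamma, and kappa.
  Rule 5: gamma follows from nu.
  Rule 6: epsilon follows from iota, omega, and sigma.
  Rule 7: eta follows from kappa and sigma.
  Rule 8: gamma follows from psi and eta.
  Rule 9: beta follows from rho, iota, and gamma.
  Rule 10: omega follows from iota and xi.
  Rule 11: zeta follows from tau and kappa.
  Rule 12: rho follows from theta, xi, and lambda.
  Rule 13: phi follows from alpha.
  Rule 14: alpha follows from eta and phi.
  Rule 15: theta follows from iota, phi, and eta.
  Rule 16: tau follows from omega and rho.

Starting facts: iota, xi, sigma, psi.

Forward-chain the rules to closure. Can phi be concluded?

No

phi would need alpha (Rule 13), but alpha is never established.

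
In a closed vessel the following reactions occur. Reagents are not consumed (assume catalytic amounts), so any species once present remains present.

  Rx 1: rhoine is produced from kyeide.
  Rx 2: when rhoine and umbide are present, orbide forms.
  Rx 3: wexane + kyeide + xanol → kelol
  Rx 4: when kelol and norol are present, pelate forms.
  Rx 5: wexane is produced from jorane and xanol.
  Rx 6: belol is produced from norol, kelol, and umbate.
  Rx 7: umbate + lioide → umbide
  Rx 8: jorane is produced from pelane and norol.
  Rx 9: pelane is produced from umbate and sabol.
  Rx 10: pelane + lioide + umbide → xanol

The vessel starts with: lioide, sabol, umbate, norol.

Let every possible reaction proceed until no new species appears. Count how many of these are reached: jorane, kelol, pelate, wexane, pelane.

umbate and sabol present → pelane forms (Rx 9).
umbate and lioide present → umbide forms (Rx 7).
pelane and norol present → jorane forms (Rx 8).
pelane, lioide, and umbide present → xanol forms (Rx 10).
jorane and xanol present → wexane forms (Rx 5).
jorane: reached.
kelol would need wexane, kyeide, and xanol (Rx 3), but kyeide never forms.
pelate would need kelol and norol (Rx 4), but kelol never forms.
wexane: reached.
pelane: reached.
Reached: jorane, wexane, and pelane — 3 of the 5.

3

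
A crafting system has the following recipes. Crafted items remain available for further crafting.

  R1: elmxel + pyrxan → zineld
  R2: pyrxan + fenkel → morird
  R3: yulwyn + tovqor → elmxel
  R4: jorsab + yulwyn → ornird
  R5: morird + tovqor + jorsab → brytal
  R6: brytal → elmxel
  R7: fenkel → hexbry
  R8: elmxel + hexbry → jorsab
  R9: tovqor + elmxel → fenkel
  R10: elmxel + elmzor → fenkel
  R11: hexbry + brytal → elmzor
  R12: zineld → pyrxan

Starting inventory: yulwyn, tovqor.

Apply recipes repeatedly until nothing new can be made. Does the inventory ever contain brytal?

No

brytal would need morird, tovqor, and jorsab (R5), but morird is never obtained.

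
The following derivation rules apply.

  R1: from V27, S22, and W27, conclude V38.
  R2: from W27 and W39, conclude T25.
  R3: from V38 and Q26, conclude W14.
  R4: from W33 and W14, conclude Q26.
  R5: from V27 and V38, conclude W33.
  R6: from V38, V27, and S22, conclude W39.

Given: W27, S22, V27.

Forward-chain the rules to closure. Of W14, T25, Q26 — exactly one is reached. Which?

From V27, S22, and W27, R1 gives V38.
V38, V27, and S22 hold, so W39 follows (R6).
W27 and W39 hold, so T25 follows (R2).
W14 would need V38 and Q26 (R3), but Q26 is never established. Q26 would need W33 and W14 (R4), but W14 is never established.

T25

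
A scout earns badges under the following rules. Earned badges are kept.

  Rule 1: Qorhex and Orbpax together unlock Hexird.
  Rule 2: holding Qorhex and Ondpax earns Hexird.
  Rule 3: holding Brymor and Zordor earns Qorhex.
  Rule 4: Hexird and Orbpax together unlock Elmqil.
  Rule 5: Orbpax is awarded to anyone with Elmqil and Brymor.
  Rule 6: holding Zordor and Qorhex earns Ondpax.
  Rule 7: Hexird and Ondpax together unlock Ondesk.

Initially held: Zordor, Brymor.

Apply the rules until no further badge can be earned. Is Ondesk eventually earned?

Yes

With Brymor and Zordor, Qorhex is earned (Rule 3).
With Zordor and Qorhex, Ondpax is earned (Rule 6).
With Qorhex and Ondpax, Hexird is earned (Rule 2).
With Hexird and Ondpax, Ondesk is earned (Rule 7).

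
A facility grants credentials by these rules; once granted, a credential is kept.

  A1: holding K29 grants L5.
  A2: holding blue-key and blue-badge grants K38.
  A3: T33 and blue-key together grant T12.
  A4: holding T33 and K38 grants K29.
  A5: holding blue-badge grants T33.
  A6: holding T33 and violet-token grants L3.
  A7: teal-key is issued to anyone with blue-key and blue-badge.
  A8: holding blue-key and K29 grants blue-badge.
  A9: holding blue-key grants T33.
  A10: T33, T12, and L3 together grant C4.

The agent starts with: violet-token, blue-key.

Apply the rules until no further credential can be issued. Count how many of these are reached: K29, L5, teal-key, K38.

K29 would need T33 and K38 (A4), but K38 is never granted.
L5 would need K29 (A1), but K29 is never granted.
teal-key would need blue-key and blue-badge (A7), but blue-badge is never granted.
K38 would need blue-key and blue-badge (A2), but blue-badge is never granted.
None of the 4 are reached.

0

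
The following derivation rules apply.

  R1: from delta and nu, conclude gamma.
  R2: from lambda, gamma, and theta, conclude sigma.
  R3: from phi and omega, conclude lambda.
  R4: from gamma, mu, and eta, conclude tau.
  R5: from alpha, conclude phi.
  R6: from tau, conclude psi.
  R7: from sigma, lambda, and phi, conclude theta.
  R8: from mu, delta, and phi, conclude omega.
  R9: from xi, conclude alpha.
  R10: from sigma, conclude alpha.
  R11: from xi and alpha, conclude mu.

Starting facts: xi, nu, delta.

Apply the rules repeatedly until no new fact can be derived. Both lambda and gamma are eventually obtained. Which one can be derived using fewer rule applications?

gamma

gamma: From delta and nu, R1 gives gamma. [1 rule application]
lambda: From xi, R9 gives alpha. From xi and alpha, R11 gives mu. alpha holds, so phi follows (R5). From mu, delta, and phi, R8 gives omega. phi and omega hold, so lambda follows (R3). [5 rule applications]
gamma needs fewer.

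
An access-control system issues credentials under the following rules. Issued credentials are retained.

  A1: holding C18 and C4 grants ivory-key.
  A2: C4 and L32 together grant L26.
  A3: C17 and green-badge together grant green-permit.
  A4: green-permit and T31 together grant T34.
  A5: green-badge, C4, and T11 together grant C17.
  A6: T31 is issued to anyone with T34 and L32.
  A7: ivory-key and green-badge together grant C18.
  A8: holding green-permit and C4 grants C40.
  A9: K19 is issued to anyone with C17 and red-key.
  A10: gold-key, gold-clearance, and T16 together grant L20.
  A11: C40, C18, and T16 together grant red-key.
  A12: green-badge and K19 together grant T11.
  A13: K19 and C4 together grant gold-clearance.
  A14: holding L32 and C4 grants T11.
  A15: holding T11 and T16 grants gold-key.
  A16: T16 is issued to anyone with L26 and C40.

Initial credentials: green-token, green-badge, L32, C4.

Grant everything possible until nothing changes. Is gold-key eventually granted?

Yes

Holding L32 and C4 grants T11 (A14).
Holding C4 and L32 grants L26 (A2).
Holding green-badge, C4, and T11 grants C17 (A5).
Holding C17 and green-badge grants green-permit (A3).
Holding green-permit and C4 grants C40 (A8).
Holding L26 and C40 grants T16 (A16).
Holding T11 and T16 grants gold-key (A15).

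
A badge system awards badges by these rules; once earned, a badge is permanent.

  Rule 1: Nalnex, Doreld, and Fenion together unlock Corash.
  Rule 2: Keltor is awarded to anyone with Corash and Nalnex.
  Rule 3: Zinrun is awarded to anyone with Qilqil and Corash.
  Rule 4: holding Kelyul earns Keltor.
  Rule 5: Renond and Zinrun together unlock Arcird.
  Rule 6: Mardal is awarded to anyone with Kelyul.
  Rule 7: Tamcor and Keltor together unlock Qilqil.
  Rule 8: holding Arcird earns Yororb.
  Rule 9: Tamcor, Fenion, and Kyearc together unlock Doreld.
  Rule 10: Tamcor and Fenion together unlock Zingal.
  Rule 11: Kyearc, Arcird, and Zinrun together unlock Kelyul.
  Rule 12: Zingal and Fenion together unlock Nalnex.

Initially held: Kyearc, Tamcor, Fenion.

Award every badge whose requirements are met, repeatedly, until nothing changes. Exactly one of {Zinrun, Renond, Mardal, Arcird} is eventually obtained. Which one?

Zinrun

With Tamcor and Fenion, Zingal is earned (Rule 10).
With Tamcor, Fenion, and Kyearc, Doreld is earned (Rule 9).
With Zingal and Fenion, Nalnex is earned (Rule 12).
With Nalnex, Doreld, and Fenion, Corash is earned (Rule 1).
With Corash and Nalnex, Keltor is earned (Rule 2).
With Tamcor and Keltor, Qilqil is earned (Rule 7).
With Qilqil and Corash, Zinrun is earned (Rule 3).
Mardal would need Kelyul (Rule 6), but Kelyul is never earned. Arcird would need Renond and Zinrun (Rule 5), but Renond is never earned. No rule produces Renond, and it is not given.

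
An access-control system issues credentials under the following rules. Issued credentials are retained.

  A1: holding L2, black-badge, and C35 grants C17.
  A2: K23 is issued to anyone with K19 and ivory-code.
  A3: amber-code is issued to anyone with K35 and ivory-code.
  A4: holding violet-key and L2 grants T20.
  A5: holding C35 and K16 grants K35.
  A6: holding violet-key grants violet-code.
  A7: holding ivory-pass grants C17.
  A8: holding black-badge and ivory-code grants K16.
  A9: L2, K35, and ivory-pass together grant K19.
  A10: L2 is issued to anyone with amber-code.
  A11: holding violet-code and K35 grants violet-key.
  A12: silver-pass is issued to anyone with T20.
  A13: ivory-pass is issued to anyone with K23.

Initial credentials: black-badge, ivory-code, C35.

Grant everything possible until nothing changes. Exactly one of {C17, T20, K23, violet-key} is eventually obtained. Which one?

C17

Holding black-badge and ivory-code grants K16 (A8).
Holding C35 and K16 grants K35 (A5).
Holding K35 and ivory-code grants amber-code (A3).
Holding amber-code grants L2 (A10).
Holding L2, black-badge, and C35 grants C17 (A1).
T20 would need violet-key and L2 (A4), but violet-key is never granted. K23 would need K19 and ivory-code (A2), but K19 is never granted. violet-key would need violet-code and K35 (A11), but violet-code is never granted.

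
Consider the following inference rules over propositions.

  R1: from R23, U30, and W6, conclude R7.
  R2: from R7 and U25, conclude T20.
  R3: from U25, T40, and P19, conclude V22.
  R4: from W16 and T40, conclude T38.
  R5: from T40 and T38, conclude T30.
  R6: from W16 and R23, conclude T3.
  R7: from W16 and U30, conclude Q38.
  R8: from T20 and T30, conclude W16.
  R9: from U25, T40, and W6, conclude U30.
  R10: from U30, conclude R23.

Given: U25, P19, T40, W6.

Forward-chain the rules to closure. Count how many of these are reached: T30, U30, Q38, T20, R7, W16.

From U25, T40, and W6, R9 gives U30.
From U30, R10 gives R23.
From R23, U30, and W6, R1 gives R7.
From R7 and U25, R2 gives T20.
T30 would need T40 and T38 (R5), but T38 is never established.
U30: reached.
Q38 would need W16 and U30 (R7), but W16 is never established.
T20: reached.
R7: reached.
W16 would need T20 and T30 (R8), but T30 is never established.
Reached: U30, T20, and R7 — 3 of the 6.

3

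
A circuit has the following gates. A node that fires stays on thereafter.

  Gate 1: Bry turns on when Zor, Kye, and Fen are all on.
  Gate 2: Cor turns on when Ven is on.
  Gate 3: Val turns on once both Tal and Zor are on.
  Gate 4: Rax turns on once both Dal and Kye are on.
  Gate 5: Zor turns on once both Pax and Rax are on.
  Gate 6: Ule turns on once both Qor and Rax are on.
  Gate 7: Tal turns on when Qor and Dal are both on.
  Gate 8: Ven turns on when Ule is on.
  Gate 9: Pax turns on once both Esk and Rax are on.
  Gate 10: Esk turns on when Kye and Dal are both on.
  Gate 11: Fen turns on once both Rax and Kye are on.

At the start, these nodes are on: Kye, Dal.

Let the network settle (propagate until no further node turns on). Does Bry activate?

Yes

Dal and Kye are on, so Rax turns on (Gate 4).
Kye and Dal are on, so Esk turns on (Gate 10).
Esk and Rax are on, so Pax turns on (Gate 9).
Gate 11: Rax and Kye on → Fen on.
Gate 5: Pax and Rax on → Zor on.
Zor, Kye, and Fen are on, so Bry turns on (Gate 1).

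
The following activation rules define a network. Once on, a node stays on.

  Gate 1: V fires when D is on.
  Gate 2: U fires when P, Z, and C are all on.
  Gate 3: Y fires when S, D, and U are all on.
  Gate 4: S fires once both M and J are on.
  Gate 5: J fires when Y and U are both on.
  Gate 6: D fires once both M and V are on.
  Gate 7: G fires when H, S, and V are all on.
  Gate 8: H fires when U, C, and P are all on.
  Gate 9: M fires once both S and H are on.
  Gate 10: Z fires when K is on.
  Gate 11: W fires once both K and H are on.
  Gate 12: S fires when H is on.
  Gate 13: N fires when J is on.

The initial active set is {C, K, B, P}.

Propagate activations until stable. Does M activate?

K is on, so Z fires (Gate 10).
P, Z, and C are on, so U fires (Gate 2).
Gate 8: U, C, and P on → H on.
H is on, so S fires (Gate 12).
Gate 9: S and H on → M on.

Yes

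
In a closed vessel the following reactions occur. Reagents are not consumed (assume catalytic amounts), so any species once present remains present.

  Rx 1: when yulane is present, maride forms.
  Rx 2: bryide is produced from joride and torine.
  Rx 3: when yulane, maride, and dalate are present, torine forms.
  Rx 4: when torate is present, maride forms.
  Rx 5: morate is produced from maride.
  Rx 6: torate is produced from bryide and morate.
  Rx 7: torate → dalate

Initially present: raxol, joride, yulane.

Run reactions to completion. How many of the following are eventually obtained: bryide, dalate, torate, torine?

0

bryide would need joride and torine (Rx 2), but torine never forms.
dalate would need torate (Rx 7), but torate never forms.
torate would need bryide and morate (Rx 6), but bryide never forms.
torine would need yulane, maride, and dalate (Rx 3), but dalate never forms.
None of the 4 are reached.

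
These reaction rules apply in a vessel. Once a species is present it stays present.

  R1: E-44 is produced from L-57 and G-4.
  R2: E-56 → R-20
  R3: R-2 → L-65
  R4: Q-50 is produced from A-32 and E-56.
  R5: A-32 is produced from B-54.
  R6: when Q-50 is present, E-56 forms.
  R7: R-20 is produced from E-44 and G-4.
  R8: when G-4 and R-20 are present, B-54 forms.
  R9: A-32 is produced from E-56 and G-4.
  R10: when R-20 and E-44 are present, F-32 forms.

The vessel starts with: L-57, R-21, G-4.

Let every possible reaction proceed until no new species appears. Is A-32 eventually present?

L-57 and G-4 present → E-44 forms (R1).
E-44 and G-4 present → R-20 forms (R7).
G-4 and R-20 present → B-54 forms (R8).
B-54 present → A-32 forms (R5).

Yes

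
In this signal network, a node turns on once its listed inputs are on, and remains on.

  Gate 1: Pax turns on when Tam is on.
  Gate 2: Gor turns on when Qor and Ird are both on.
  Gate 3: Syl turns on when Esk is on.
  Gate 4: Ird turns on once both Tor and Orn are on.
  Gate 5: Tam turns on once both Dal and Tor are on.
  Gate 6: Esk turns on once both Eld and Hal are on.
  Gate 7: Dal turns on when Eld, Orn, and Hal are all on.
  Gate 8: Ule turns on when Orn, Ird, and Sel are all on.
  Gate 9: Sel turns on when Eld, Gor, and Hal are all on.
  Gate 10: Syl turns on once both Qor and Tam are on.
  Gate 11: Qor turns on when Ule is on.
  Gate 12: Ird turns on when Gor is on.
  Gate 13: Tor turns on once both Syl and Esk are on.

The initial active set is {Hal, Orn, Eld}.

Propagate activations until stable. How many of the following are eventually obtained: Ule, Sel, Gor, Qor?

0

Ule would need Orn, Ird, and Sel (Gate 8), but Sel never turns on.
Sel would need Eld, Gor, and Hal (Gate 9), but Gor never turns on.
Gor would need Qor and Ird (Gate 2), but Qor never turns on.
Qor would need Ule (Gate 11), but Ule never turns on.
None of the 4 are reached.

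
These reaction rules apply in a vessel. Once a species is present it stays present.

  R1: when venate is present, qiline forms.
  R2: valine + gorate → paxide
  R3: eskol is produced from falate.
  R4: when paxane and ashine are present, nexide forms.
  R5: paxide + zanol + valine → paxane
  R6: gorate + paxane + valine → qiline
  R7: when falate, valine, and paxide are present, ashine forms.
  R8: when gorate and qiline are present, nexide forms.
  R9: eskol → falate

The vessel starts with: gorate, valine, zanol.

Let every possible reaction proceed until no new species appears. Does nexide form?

Yes

valine and gorate present → paxide forms (R2).
paxide, zanol, and valine present → paxane forms (R5).
gorate, paxane, and valine present → qiline forms (R6).
gorate and qiline present → nexide forms (R8).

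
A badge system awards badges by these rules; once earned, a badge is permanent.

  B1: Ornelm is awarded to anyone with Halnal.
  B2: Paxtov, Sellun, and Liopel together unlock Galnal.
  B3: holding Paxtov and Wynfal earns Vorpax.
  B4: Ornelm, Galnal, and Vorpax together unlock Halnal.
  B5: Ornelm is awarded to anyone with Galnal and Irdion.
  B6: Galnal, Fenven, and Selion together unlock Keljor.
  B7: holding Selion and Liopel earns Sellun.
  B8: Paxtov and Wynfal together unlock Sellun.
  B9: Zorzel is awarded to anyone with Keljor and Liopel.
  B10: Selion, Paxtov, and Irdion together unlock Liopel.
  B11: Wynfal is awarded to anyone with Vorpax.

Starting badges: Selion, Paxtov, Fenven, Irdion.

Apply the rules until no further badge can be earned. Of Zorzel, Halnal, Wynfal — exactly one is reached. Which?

Zorzel

With Selion, Paxtov, and Irdion, Liopel is earned (B10).
With Selion and Liopel, Sellun is earned (B7).
With Paxtov, Sellun, and Liopel, Galnal is earned (B2).
With Galnal, Fenven, and Selion, Keljor is earned (B6).
With Keljor and Liopel, Zorzel is earned (B9).
Wynfal would need Vorpax (B11), but Vorpax is never earned. Halnal would need Ornelm, Galnal, and Vorpax (B4), but Vorpax is never earned.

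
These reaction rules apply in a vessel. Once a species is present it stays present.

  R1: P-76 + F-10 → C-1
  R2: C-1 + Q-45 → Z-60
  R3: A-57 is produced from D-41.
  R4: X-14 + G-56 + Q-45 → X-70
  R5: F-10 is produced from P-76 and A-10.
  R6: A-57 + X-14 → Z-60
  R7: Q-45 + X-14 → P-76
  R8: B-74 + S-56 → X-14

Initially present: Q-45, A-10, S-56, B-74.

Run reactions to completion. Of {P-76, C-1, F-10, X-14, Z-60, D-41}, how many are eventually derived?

B-74 and S-56 present → X-14 forms (R8).
Q-45 and X-14 present → P-76 forms (R7).
P-76 and A-10 present → F-10 forms (R5).
P-76 and F-10 present → C-1 forms (R1).
C-1 and Q-45 present → Z-60 forms (R2).
P-76: reached.
C-1: reached.
F-10: reached.
X-14: reached.
Z-60: reached.
No rule produces D-41, and it is not given.
Reached: P-76, C-1, F-10, X-14, and Z-60 — 5 of the 6.

5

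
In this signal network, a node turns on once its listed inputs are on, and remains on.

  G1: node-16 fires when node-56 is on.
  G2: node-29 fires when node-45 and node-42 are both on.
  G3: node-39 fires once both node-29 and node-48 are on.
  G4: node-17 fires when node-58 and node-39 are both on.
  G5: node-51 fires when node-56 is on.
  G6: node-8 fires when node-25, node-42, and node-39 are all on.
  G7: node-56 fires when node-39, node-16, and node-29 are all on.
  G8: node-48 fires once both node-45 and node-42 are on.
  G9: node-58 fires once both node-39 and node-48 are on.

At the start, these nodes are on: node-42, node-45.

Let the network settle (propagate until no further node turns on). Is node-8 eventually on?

node-8 would need node-25, node-42, and node-39 (G6), but node-25 never turns on.

No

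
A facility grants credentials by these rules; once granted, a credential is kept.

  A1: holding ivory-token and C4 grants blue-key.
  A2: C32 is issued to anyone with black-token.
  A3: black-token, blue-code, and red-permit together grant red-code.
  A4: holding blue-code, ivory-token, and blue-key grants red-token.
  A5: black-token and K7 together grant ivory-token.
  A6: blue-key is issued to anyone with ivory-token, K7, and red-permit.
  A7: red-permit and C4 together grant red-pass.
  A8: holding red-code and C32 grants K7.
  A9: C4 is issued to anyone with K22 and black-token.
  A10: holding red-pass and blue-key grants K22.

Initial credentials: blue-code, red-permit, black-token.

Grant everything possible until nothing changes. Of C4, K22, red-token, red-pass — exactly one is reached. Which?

Holding black-token, blue-code, and red-permit grants red-code (A3).
Holding black-token grants C32 (A2).
Holding red-code and C32 grants K7 (A8).
Holding black-token and K7 grants ivory-token (A5).
Holding ivory-token, K7, and red-permit grants blue-key (A6).
Holding blue-code, ivory-token, and blue-key grants red-token (A4).
red-pass would need red-permit and C4 (A7), but C4 is never granted. C4 would need K22 and black-token (A9), but K22 is never granted. K22 would need red-pass and blue-key (A10), but red-pass is never granted.

red-token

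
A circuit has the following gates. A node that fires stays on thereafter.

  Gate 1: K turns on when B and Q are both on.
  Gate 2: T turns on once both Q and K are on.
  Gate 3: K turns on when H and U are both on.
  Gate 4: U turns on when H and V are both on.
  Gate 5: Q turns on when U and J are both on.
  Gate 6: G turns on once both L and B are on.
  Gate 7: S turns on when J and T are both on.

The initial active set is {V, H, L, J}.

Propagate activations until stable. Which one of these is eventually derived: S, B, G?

Gate 4: H and V on → U on.
U and J are on, so Q turns on (Gate 5).
Gate 3: H and U on → K on.
Q and K are on, so T turns on (Gate 2).
Gate 7: J and T on → S on.
G would need L and B (Gate 6), but B never turns on. No rule produces B, and it is not given.

S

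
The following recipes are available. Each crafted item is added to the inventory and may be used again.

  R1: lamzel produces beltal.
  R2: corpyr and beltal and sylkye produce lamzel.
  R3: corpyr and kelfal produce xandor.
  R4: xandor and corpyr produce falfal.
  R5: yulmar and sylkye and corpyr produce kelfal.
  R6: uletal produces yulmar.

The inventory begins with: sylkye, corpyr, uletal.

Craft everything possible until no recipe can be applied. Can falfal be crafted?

Using R6, uletal makes yulmar.
Using R5, yulmar, sylkye, and corpyr make kelfal.
Using R3, corpyr and kelfal make xandor.
Using R4, xandor and corpyr make falfal.

Yes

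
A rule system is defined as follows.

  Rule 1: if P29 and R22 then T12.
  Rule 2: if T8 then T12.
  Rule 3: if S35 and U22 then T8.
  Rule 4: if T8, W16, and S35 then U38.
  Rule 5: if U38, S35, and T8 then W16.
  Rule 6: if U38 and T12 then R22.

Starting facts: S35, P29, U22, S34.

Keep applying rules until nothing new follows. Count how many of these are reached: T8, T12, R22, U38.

2

From S35 and U22, Rule 3 gives T8.
From T8, Rule 2 gives T12.
T8: reached.
T12: reached.
R22 would need U38 and T12 (Rule 6), but U38 is never established.
U38 would need T8, W16, and S35 (Rule 4), but W16 is never established.
Reached: T8 and T12 — 2 of the 4.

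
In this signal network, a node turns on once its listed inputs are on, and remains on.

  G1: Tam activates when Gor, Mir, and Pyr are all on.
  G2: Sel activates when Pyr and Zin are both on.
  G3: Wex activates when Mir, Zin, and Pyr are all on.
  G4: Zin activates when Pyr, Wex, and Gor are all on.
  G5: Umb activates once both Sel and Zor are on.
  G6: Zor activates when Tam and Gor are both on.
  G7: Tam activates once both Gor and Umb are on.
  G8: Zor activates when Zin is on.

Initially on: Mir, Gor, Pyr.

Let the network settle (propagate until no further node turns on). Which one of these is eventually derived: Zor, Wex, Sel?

Zor

Gor, Mir, and Pyr are on, so Tam activates (G1).
G6: Tam and Gor on → Zor on.
Sel would need Pyr and Zin (G2), but Zin never turns on. Wex would need Mir, Zin, and Pyr (G3), but Zin never turns on.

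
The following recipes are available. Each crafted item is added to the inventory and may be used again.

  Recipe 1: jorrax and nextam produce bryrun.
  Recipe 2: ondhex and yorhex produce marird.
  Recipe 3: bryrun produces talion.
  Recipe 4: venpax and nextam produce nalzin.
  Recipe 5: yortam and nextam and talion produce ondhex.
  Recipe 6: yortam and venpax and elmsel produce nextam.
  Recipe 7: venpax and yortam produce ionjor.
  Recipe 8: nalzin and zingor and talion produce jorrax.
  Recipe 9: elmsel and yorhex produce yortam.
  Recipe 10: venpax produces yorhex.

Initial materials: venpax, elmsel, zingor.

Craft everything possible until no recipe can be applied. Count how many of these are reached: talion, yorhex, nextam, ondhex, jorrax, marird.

2

venpax → yorhex (Recipe 10).
elmsel and yorhex → yortam (Recipe 9).
yortam and venpax and elmsel → nextam (Recipe 6).
talion would need bryrun (Recipe 3), but bryrun is never obtained.
yorhex: reached.
nextam: reached.
ondhex would need yortam, nextam, and talion (Recipe 5), but talion is never obtained.
jorrax would need nalzin, zingor, and talion (Recipe 8), but talion is never obtained.
marird would need ondhex and yorhex (Recipe 2), but ondhex is never obtained.
Reached: yorhex and nextam — 2 of the 6.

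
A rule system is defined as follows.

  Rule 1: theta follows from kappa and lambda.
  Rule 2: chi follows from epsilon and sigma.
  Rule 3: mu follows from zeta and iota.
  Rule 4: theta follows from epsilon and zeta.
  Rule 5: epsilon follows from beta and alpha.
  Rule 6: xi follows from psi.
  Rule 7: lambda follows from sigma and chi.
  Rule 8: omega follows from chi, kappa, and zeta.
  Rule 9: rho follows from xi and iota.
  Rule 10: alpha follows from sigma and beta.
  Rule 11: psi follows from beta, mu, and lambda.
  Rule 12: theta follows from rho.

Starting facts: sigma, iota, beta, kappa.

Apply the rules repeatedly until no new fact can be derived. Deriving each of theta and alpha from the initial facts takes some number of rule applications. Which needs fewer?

alpha

alpha: From sigma and beta, Rule 10 gives alpha. [1 rule application]
theta: sigma and beta hold, so alpha follows (Rule 10). beta and alpha hold, so epsilon follows (Rule 5). From epsilon and sigma, Rule 2 gives chi. sigma and chi hold, so lambda follows (Rule 7). From kappa and lambda, Rule 1 gives theta. [5 rule applications]
alpha needs fewer.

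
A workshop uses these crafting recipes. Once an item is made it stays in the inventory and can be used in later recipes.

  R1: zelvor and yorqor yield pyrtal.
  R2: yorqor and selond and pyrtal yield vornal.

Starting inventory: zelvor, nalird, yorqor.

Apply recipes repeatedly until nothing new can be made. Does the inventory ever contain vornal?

No

vornal would need yorqor, selond, and pyrtal (R2), but selond is never obtained.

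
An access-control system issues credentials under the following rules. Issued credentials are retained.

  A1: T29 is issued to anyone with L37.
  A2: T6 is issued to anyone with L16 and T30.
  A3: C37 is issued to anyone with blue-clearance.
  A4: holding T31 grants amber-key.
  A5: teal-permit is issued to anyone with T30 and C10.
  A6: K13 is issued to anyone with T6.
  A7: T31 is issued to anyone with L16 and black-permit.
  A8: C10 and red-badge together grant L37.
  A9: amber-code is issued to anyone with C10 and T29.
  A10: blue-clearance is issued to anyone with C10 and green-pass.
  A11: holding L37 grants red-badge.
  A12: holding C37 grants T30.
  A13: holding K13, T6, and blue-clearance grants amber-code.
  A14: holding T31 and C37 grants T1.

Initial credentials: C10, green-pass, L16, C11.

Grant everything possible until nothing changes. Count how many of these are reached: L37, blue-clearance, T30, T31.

2

Holding C10 and green-pass grants blue-clearance (A10).
Holding blue-clearance grants C37 (A3).
Holding C37 grants T30 (A12).
L37 would need C10 and red-badge (A8), but red-badge is never granted.
blue-clearance: reached.
T30: reached.
T31 would need L16 and black-permit (A7), but black-permit is never granted.
Reached: blue-clearance and T30 — 2 of the 4.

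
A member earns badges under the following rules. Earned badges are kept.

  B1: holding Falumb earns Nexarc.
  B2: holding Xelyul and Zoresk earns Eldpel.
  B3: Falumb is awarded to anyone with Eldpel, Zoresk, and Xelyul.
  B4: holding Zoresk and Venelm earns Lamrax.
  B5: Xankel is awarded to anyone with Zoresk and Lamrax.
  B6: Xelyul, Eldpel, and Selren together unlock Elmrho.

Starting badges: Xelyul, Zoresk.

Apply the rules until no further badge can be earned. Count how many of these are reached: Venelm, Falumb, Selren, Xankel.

1

With Xelyul and Zoresk, Eldpel is earned (B2).
With Eldpel, Zoresk, and Xelyul, Falumb is earned (B3).
No rule produces Venelm, and it is not given.
Falumb: reached.
No rule produces Selren, and it is not given.
Xankel would need Zoresk and Lamrax (B5), but Lamrax is never earned.
Reached: Falumb — 1 of the 4.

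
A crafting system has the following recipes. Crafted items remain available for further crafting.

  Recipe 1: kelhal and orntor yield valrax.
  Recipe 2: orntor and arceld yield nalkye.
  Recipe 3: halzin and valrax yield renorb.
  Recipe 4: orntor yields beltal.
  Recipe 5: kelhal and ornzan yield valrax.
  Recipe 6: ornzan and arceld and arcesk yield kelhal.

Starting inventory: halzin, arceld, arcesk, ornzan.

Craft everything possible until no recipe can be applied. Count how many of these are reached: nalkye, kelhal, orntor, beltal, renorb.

ornzan and arceld and arcesk → kelhal (Recipe 6).
kelhal and ornzan → valrax (Recipe 5).
Using Recipe 3, halzin and valrax make renorb.
nalkye would need orntor and arceld (Recipe 2), but orntor is never obtained.
kelhal: reached.
No rule produces orntor, and it is not given.
beltal would need orntor (Recipe 4), but orntor is never obtained.
renorb: reached.
Reached: kelhal and renorb — 2 of the 5.

2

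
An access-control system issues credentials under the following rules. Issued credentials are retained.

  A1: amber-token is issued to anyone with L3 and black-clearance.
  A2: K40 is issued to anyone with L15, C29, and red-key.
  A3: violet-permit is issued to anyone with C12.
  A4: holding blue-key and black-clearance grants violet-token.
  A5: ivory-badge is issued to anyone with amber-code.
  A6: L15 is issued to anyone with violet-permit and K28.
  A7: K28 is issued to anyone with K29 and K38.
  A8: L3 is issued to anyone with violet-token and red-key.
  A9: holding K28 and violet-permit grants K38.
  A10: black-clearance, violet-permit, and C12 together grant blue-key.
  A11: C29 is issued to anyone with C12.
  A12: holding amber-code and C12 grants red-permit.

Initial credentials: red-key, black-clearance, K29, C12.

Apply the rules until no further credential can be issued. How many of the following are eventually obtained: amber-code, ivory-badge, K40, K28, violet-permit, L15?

Holding C12 grants violet-permit (A3).
No rule produces amber-code, and it is not given.
ivory-badge would need amber-code (A5), but amber-code is never granted.
K40 would need L15, C29, and red-key (A2), but L15 is never granted.
K28 would need K29 and K38 (A7), but K38 is never granted.
violet-permit: reached.
L15 would need violet-permit and K28 (A6), but K28 is never granted.
Reached: violet-permit — 1 of the 6.

1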